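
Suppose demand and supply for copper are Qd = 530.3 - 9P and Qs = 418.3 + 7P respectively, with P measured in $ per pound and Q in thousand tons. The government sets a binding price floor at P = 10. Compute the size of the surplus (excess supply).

With P fixed at 10, quantity demanded is 440.3 and quantity supplied is 488.3.
Surplus = Qs - Qd = 488.3 - 440.3 = 48.

Surplus = 48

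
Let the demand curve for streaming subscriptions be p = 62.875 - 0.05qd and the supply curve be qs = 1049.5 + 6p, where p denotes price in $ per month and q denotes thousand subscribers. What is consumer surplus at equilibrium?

Consumer surplus = 30112.65625

Rewriting in direct form: qd = 1257.5 - 20p.
Set qd = qs: 1257.5 - 20p = 1049.5 + 6p, so 208 = 26p and p* = 8.
From the demand curve, q* = 1257.5 - 20(8) = 1097.5.
Demand choke price (qd = 0): p = 1257.5/20 = 62.875. Consumer surplus = ½ × (62.875 - 8) × 1097.5 = 30112.65625.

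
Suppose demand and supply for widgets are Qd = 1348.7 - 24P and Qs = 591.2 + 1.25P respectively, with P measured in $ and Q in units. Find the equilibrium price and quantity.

P* = 30, Q* = 628.7

The market clears where 1348.7 - 24P = 591.2 + 1.25P. Rearranging, 25.25P = 757.5, hence P* = 30.
Then Q* = 1348.7 - 24(30) = 628.7.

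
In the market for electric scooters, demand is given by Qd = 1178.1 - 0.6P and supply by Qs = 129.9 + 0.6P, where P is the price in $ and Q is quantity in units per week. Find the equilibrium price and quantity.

P* = 873.5, Q* = 654

At equilibrium Qd = Qs, so 1178.1 - 0.6P = 129.9 + 0.6P; collecting terms, 1048.2 = 1.2P and P* = 873.5.
Substitute back: Q* = 1178.1 - 0.6(873.5) = 654.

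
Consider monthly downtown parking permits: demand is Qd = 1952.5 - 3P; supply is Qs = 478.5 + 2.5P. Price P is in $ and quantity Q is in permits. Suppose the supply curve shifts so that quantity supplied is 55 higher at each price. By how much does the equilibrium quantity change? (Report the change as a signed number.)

ΔQ = 30

At equilibrium Qd = Qs, so 1952.5 - 3P = 478.5 + 2.5P; collecting terms, 1474 = 5.5P and P* = 268.
From the demand curve, Q* = 1952.5 - 3(268) = 1148.5.
After the shift, supply is Qs = 533.5 + 2.5P.
New equilibrium: 1419 = 5.5P, so P = 258 and Q = 1178.5.
ΔQ = 1178.5 - 1148.5 = 30.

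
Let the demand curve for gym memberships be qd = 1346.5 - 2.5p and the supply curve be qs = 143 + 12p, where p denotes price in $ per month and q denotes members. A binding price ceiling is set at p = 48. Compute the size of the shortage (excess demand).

Shortage = 507.5

Evaluating both curves at the ceiling price 48 gives qd = 1226.5, qs = 719.
Shortage = qd - qs = 1226.5 - 719 = 507.5.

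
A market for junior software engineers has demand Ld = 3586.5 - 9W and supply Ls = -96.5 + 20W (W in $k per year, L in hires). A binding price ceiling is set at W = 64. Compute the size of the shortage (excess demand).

At W = 64: Ld = 3010.5 and Ls = 1183.5.
Shortage = Ld - Ls = 3010.5 - 1183.5 = 1827.

Shortage = 1827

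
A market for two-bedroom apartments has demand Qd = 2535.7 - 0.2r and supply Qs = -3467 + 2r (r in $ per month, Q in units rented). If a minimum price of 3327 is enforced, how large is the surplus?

Surplus = 1316.7

At r = 3327: Qd = 1870.3 and Qs = 3187.
Surplus = Qs - Qd = 3187 - 1870.3 = 1316.7.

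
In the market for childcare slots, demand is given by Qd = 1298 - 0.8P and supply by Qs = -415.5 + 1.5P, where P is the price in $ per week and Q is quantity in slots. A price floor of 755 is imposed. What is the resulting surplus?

At P = 755: Qd = 694 and Qs = 717.
Surplus = Qs - Qd = 717 - 694 = 23.

Surplus = 23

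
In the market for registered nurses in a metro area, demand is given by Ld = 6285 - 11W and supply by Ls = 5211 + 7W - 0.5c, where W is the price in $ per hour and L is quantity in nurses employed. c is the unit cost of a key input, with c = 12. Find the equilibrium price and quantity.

With c = 12, supply is Ls = 5205 + 7W.
Equating demand and supply, 6285 - 11W = 5205 + 7W gives 18W = 1080, so W* = 60.
Then L* = 6285 - 11(60) = 5625.

W* = 60, L* = 5625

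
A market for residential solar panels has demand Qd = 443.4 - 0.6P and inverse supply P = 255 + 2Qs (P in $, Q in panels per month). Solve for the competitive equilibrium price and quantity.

P* = 519, Q* = 132

In direct form, Qs = -127.5 + 0.5P.
At equilibrium Qd = Qs, so 443.4 - 0.6P = -127.5 + 0.5P; collecting terms, 570.9 = 1.1P and P* = 519.
Substitute back: Q* = 443.4 - 0.6(519) = 132.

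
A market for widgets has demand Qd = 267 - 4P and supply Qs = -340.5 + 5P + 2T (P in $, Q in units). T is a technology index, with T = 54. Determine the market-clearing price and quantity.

P* = 55.5, Q* = 45

With T = 54, supply is Qs = -232.5 + 5P.
Set Qd = Qs: 267 - 4P = -232.5 + 5P, so 499.5 = 9P and P* = 55.5.
Plugging P* into demand: Q* = 267 - 4(55.5) = 45.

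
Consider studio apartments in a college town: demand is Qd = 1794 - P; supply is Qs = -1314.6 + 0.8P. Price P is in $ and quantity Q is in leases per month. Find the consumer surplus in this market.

Consumer surplus = 2244.5

Equating demand and supply, 1794 - P = -1314.6 + 0.8P gives 1.8P = 3108.6, so P* = 1727.
From the demand curve, Q* = 1794 - 1727 = 67.
Demand choke price (Qd = 0): P = 1794. Consumer surplus = ½ × (1794 - 1727) × 67 = 2244.5.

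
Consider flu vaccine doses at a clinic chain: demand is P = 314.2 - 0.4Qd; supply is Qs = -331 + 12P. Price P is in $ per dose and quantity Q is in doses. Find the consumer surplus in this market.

Solving each curve for Q: Qd = 785.5 - 2.5P.
Set Qd = Qs: 785.5 - 2.5P = -331 + 12P, so 1116.5 = 14.5P and P* = 77.
Then Q* = 785.5 - 2.5(77) = 593.
Demand choke price (Qd = 0): P = 785.5/2.5 = 314.2. Consumer surplus = ½ × (314.2 - 77) × 593 = 70329.8.

Consumer surplus = 70329.8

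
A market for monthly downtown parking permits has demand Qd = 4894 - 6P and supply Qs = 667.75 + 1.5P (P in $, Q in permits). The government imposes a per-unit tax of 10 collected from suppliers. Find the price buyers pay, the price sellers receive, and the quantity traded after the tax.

P_b = 565.5, P_s = 555.5, Q = 1501

The tax drives a wedge P_b - P_s = 10. Substituting P_s = P_b - 10 into supply: Qs = 652.75 + 1.5P_b.
Equate demand and the shifted supply: 4894 - 6P_b = 652.75 + 1.5P_b, giving 7.5P_b = 4241.25, so P_b = 565.5.
Then P_s = 565.5 - 10 = 555.5 and Q = 4894 - 6(565.5) = 1501.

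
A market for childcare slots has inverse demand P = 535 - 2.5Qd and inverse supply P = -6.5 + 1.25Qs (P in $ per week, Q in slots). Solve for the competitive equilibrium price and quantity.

Inverting to quantity form: Qd = 214 - 0.4P and Qs = 5.2 + 0.8P.
At equilibrium Qd = Qs, so 214 - 0.4P = 5.2 + 0.8P; collecting terms, 208.8 = 1.2P and P* = 174.
Then Q* = 214 - 0.4(174) = 144.4.

P* = 174, Q* = 144.4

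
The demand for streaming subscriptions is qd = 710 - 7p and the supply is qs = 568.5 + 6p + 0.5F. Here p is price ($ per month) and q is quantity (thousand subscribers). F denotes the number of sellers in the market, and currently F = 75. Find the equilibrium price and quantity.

p* = 8, q* = 654

With F = 75, supply is qs = 606 + 6p.
Equating demand and supply, 710 - 7p = 606 + 6p gives 13p = 104, so p* = 8.
From the demand curve, q* = 710 - 7(8) = 654.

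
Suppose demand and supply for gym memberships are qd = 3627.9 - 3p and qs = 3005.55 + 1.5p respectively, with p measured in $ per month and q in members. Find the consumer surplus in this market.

Consumer surplus = 1720561.5

Set qd = qs: 3627.9 - 3p = 3005.55 + 1.5p, so 622.35 = 4.5p and p* = 138.3.
From the demand curve, q* = 3627.9 - 3(138.3) = 3213.
Demand choke price (qd = 0): p = 3627.9/3 = 1209.3. Consumer surplus = ½ × (1209.3 - 138.3) × 3213 = 1720561.5.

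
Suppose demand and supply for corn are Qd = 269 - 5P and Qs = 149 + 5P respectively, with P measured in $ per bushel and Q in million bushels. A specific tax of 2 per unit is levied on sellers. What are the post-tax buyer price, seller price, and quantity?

The tax drives a wedge P_b - P_s = 2. Substituting P_s = P_b - 2 into supply: Qs = 139 + 5P_b.
Set Qd = Qs: 269 - 5P_b = 139 + 5P_b, so 130 = 10P_b and P_b = 13.
Then P_s = 13 - 2 = 11 and Q = 269 - 5(13) = 204.

P_b = 13, P_s = 11, Q = 204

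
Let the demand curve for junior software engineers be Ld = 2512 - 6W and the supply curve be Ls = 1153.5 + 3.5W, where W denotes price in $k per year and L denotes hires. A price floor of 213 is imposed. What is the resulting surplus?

Surplus = 665

At W = 213: Ld = 1234 and Ls = 1899.
Surplus = Ls - Ld = 1899 - 1234 = 665.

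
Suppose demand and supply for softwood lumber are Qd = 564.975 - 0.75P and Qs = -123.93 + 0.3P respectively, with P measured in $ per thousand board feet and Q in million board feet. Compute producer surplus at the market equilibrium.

Producer surplus = 8857.35

At equilibrium Qd = Qs, so 564.975 - 0.75P = -123.93 + 0.3P; collecting terms, 688.905 = 1.05P and P* = 656.1.
Plugging P* into demand: Q* = 564.975 - 0.75(656.1) = 72.9.
Supply choke price (Qs = 0): P = 413.1. Producer surplus = ½ × (656.1 - 413.1) × 72.9 = 8857.35.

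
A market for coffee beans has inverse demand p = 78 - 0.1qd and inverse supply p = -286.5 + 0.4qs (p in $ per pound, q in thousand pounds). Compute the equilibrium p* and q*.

p* = 5.1, q* = 729

In direct form, qd = 780 - 10p and qs = 716.25 + 2.5p.
Set qd = qs: 780 - 10p = 716.25 + 2.5p, so 63.75 = 12.5p and p* = 5.1.
From the demand curve, q* = 780 - 10(5.1) = 729.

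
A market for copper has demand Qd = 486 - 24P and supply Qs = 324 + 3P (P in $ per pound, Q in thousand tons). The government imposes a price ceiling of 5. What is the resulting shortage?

Shortage = 27

With P fixed at 5, quantity demanded is 366 and quantity supplied is 339.
Shortage = Qd - Qs = 366 - 339 = 27.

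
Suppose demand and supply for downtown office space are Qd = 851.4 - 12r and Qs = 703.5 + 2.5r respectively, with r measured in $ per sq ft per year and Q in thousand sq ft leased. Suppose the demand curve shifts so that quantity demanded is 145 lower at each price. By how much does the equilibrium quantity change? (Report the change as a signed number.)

ΔQ = -25

At equilibrium Qd = Qs, so 851.4 - 12r = 703.5 + 2.5r; collecting terms, 147.9 = 14.5r and r* = 10.2.
From the demand curve, Q* = 851.4 - 12(10.2) = 729.
After the shift, demand is Qd = 706.4 - 12r.
New equilibrium: 2.9 = 14.5r, so r = 0.2 and Q = 704.
ΔQ = 704 - 729 = -25.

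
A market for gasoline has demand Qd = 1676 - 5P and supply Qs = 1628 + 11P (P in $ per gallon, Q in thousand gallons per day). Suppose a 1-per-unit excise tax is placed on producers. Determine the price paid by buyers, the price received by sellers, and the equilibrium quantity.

Producers keep P_s = P_b - 1 per unit, so supply in terms of the buyer price is Qs = 1617 + 11P_b.
Equate demand and the shifted supply: 1676 - 5P_b = 1617 + 11P_b, giving 16P_b = 59, so P_b = 3.6875.
Then P_s = 3.6875 - 1 = 2.6875 and Q = 1676 - 5(3.6875) = 1657.5625.

P_b = 3.6875, P_s = 2.6875, Q = 1657.5625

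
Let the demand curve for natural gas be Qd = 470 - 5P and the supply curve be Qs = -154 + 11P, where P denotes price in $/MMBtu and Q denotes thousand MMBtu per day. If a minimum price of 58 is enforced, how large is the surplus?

Surplus = 304

Evaluating both curves at the floor price 58 gives Qd = 180, Qs = 484.
Surplus = Qs - Qd = 484 - 180 = 304.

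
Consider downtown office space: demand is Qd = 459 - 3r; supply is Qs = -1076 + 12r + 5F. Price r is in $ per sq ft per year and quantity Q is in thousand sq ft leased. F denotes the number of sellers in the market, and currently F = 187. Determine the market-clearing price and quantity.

r* = 40, Q* = 339

With F = 187, supply is Qs = -141 + 12r.
Set Qd = Qs: 459 - 3r = -141 + 12r, so 600 = 15r and r* = 40.
From the demand curve, Q* = 459 - 3(40) = 339.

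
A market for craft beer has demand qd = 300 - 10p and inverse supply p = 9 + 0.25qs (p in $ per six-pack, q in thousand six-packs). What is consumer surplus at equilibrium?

Rewriting in direct form: qs = -36 + 4p.
Set qd = qs: 300 - 10p = -36 + 4p, so 336 = 14p and p* = 24.
From the demand curve, q* = 300 - 10(24) = 60.
Demand choke price (qd = 0): p = 300/10 = 30. Consumer surplus = ½ × (30 - 24) × 60 = 180.

Consumer surplus = 180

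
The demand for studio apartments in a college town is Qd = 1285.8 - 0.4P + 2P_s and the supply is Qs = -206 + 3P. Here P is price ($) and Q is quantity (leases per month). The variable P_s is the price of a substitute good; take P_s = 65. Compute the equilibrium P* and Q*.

With P_s = 65, demand is Qd = 1415.8 - 0.4P.
Equating demand and supply, 1415.8 - 0.4P = -206 + 3P gives 3.4P = 1621.8, so P* = 477.
Then Q* = 1415.8 - 0.4(477) = 1225.

P* = 477, Q* = 1225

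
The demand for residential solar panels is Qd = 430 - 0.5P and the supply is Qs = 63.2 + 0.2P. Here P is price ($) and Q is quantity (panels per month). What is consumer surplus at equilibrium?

Set Qd = Qs: 430 - 0.5P = 63.2 + 0.2P, so 366.8 = 0.7P and P* = 524.
Substitute back: Q* = 430 - 0.5(524) = 168.
Demand choke price (Qd = 0): P = 430/0.5 = 860. Consumer surplus = ½ × (860 - 524) × 168 = 28224.

Consumer surplus = 28224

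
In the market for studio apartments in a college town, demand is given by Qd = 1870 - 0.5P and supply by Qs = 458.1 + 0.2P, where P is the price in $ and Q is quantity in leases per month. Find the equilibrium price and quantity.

P* = 2017, Q* = 861.5

The market clears where 1870 - 0.5P = 458.1 + 0.2P. Rearranging, 0.7P = 1411.9, hence P* = 2017.
Plugging P* into demand: Q* = 1870 - 0.5(2017) = 861.5.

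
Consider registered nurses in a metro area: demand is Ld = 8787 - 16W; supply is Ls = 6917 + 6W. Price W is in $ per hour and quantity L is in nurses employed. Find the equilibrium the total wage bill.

The total wage bill = 631295

Set Ld = Ls: 8787 - 16W = 6917 + 6W, so 1870 = 22W and W* = 85.
From the demand curve, L* = 8787 - 16(85) = 7427.
The total wage bill = W* × L* = 85 × 7427 = 631295.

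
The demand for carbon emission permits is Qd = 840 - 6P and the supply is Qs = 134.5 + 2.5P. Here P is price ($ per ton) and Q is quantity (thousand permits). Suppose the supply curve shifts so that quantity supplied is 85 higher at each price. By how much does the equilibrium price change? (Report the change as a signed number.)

ΔP = -10

Equating demand and supply, 840 - 6P = 134.5 + 2.5P gives 8.5P = 705.5, so P* = 83.
From the demand curve, Q* = 840 - 6(83) = 342.
After the shift, supply is Qs = 219.5 + 2.5P.
New equilibrium: 620.5 = 8.5P, so P = 73 and Q = 402.
ΔP = 73 - 83 = -10.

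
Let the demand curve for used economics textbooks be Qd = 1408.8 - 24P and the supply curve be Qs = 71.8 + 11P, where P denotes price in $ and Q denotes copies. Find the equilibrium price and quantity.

Equating demand and supply, 1408.8 - 24P = 71.8 + 11P gives 35P = 1337, so P* = 38.2.
From the demand curve, Q* = 1408.8 - 24(38.2) = 492.

P* = 38.2, Q* = 492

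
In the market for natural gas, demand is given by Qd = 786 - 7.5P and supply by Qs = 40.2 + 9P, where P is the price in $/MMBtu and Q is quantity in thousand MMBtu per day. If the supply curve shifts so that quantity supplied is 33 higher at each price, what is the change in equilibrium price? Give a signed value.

ΔP = -2

At equilibrium Qd = Qs, so 786 - 7.5P = 40.2 + 9P; collecting terms, 745.8 = 16.5P and P* = 45.2.
Then Q* = 786 - 7.5(45.2) = 447.
After the shift, supply is Qs = 73.2 + 9P.
New equilibrium: 712.8 = 16.5P, so P = 43.2 and Q = 462.
ΔP = 43.2 - 45.2 = -2.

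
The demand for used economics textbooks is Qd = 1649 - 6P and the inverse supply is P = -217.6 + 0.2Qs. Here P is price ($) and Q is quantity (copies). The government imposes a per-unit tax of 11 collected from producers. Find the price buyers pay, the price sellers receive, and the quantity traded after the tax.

Rewriting in direct form: Qs = 1088 + 5P.
Producers keep P_s = P_b - 11 per unit, so supply in terms of the buyer price is Qs = 1033 + 5P_b.
Market clearing requires 1649 - 6P_b = 1033 + 5P_b; hence 616 = 11P_b and P_b = 56.
Then P_s = 56 - 11 = 45 and Q = 1649 - 6(56) = 1313.

P_b = 56, P_s = 45, Q = 1313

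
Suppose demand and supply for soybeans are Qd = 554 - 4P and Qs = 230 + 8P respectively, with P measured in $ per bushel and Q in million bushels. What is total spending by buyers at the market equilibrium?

Total spending by buyers = 12042

At equilibrium Qd = Qs, so 554 - 4P = 230 + 8P; collecting terms, 324 = 12P and P* = 27.
Plugging P* into demand: Q* = 554 - 4(27) = 446.
Total spending by buyers = P* × Q* = 27 × 446 = 12042.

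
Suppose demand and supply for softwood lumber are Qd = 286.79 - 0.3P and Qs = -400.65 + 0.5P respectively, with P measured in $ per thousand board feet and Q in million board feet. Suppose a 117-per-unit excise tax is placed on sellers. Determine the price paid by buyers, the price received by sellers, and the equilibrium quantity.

Sellers keep P_s = P_b - 117 per unit, so supply in terms of the buyer price is Qs = -459.15 + 0.5P_b.
Set Qd = Qs: 286.79 - 0.3P_b = -459.15 + 0.5P_b, so 745.94 = 0.8P_b and P_b = 932.425.
So P_s = 815.425 and the quantity traded is Q = 286.79 - 0.3(932.425) = 7.0625.

P_b = 932.425, P_s = 815.425, Q = 7.0625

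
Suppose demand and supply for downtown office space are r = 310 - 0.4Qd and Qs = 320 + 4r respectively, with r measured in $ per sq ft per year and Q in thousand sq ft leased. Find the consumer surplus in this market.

Rewriting in direct form: Qd = 775 - 2.5r.
Set Qd = Qs: 775 - 2.5r = 320 + 4r, so 455 = 6.5r and r* = 70.
From the demand curve, Q* = 775 - 2.5(70) = 600.
Demand choke price (Qd = 0): r = 775/2.5 = 310. Consumer surplus = ½ × (310 - 70) × 600 = 72000.

Consumer surplus = 72000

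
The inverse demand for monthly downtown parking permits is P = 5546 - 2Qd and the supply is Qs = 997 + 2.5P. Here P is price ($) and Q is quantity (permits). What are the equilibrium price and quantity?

Solving each curve for Q: Qd = 2773 - 0.5P.
Equating demand and supply, 2773 - 0.5P = 997 + 2.5P gives 3P = 1776, so P* = 592.
Substitute back: Q* = 2773 - 0.5(592) = 2477.

P* = 592, Q* = 2477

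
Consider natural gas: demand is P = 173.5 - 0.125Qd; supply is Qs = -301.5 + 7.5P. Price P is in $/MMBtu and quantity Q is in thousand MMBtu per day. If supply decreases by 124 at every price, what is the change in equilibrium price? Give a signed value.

Solving each curve for Q: Qd = 1388 - 8P.
Set Qd = Qs: 1388 - 8P = -301.5 + 7.5P, so 1689.5 = 15.5P and P* = 109.
Substitute back: Q* = 1388 - 8(109) = 516.
After the shift, supply is Qs = -425.5 + 7.5P.
The new intersection has 1813.5 = 15.5P, i.e. P = 117, Q = 452.
ΔP = 117 - 109 = 8.

ΔP = 8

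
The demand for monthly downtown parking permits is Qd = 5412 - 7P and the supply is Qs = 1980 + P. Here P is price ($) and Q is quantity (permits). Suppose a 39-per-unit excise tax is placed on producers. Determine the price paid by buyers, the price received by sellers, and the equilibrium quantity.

The tax drives a wedge P_b - P_s = 39. Substituting P_s = P_b - 39 into supply: Qs = 1941 + P_b.
Equate demand and the shifted supply: 5412 - 7P_b = 1941 + P_b, giving 8P_b = 3471, so P_b = 433.875.
Then P_s = 433.875 - 39 = 394.875 and Q = 5412 - 7(433.875) = 2374.875.

P_b = 433.875, P_s = 394.875, Q = 2374.875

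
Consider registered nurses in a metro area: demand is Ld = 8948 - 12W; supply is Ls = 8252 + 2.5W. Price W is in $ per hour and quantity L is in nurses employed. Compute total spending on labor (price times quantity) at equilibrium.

Set Ld = Ls: 8948 - 12W = 8252 + 2.5W, so 696 = 14.5W and W* = 48.
Plugging W* into demand: L* = 8948 - 12(48) = 8372.
Total spending on labor = W* × L* = 48 × 8372 = 401856.

Total spending on labor = 401856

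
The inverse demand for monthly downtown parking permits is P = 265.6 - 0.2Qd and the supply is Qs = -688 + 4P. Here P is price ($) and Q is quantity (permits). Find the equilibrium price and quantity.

Inverting to quantity form: Qd = 1328 - 5P.
Equating demand and supply, 1328 - 5P = -688 + 4P gives 9P = 2016, so P* = 224.
From the demand curve, Q* = 1328 - 5(224) = 208.

P* = 224, Q* = 208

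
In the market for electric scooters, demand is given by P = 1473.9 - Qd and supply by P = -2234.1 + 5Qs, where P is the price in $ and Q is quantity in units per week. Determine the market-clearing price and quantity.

In direct form, Qd = 1473.9 - P and Qs = 446.82 + 0.2P.
At equilibrium Qd = Qs, so 1473.9 - P = 446.82 + 0.2P; collecting terms, 1027.08 = 1.2P and P* = 855.9.
From the demand curve, Q* = 1473.9 - 855.9 = 618.

P* = 855.9, Q* = 618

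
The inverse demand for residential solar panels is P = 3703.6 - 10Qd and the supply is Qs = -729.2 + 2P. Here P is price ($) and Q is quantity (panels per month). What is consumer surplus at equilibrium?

Consumer surplus = 505620

In direct form, Qd = 370.36 - 0.1P.
The market clears where 370.36 - 0.1P = -729.2 + 2P. Rearranging, 2.1P = 1099.56, hence P* = 523.6.
Substitute back: Q* = 370.36 - 0.1(523.6) = 318.
Demand choke price (Qd = 0): P = 370.36/0.1 = 3703.6. Consumer surplus = ½ × (3703.6 - 523.6) × 318 = 505620.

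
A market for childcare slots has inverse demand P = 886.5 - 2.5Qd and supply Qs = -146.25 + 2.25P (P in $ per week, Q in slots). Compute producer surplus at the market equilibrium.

In direct form, Qd = 354.6 - 0.4P.
Set Qd = Qs: 354.6 - 0.4P = -146.25 + 2.25P, so 500.85 = 2.65P and P* = 189.
From the demand curve, Q* = 354.6 - 0.4(189) = 279.
Supply choke price (Qs = 0): P = 65. Producer surplus = ½ × (189 - 65) × 279 = 17298.

Producer surplus = 17298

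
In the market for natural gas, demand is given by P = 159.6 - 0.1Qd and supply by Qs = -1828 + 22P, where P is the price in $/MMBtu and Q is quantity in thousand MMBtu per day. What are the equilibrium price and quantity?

Rewriting in direct form: Qd = 1596 - 10P.
Equating demand and supply, 1596 - 10P = -1828 + 22P gives 32P = 3424, so P* = 107.
Substitute back: Q* = 1596 - 10(107) = 526.

P* = 107, Q* = 526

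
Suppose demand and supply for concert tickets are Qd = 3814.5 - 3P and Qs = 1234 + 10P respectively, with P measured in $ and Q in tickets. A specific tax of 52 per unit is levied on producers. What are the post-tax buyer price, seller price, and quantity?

The tax drives a wedge P_b - P_s = 52. Substituting P_s = P_b - 52 into supply: Qs = 714 + 10P_b.
Market clearing requires 3814.5 - 3P_b = 714 + 10P_b; hence 3100.5 = 13P_b and P_b = 238.5.
So P_s = 186.5 and the quantity traded is Q = 3814.5 - 3(238.5) = 3099.

P_b = 238.5, P_s = 186.5, Q = 3099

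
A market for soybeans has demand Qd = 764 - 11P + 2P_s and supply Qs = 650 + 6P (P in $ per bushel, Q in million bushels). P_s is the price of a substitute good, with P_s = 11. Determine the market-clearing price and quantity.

With P_s = 11, demand is Qd = 786 - 11P.
The market clears where 786 - 11P = 650 + 6P. Rearranging, 17P = 136, hence P* = 8.
Substitute back: Q* = 786 - 11(8) = 698.

P* = 8, Q* = 698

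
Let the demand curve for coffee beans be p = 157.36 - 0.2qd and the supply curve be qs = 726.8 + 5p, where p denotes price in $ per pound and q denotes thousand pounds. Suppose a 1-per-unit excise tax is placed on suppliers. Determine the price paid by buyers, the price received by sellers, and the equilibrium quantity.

Rewriting in direct form: qd = 786.8 - 5p.
Suppliers keep p_s = p_b - 1 per unit, so supply in terms of the buyer price is qs = 721.8 + 5p_b.
Equate demand and the shifted supply: 786.8 - 5p_b = 721.8 + 5p_b, giving 10p_b = 65, so p_b = 6.5.
Then p_s = 6.5 - 1 = 5.5 and q = 786.8 - 5(6.5) = 754.3.

p_b = 6.5, p_s = 5.5, q = 754.3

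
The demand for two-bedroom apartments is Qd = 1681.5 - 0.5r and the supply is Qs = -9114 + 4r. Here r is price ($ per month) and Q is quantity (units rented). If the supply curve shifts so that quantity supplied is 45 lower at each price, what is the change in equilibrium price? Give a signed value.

Equating demand and supply, 1681.5 - 0.5r = -9114 + 4r gives 4.5r = 10795.5, so r* = 2399.
From the demand curve, Q* = 1681.5 - 0.5(2399) = 482.
After the shift, supply is Qs = -9159 + 4r.
Re-solving, 4.5r = 10840.5 gives r = 2409 and Q = 477.
Δr = 2409 - 2399 = 10.

Δr = 10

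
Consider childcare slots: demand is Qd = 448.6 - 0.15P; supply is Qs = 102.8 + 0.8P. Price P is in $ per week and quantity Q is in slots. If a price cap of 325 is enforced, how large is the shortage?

Shortage = 37.05

Evaluating both curves at the ceiling price 325 gives Qd = 399.85, Qs = 362.8.
Shortage = Qd - Qs = 399.85 - 362.8 = 37.05.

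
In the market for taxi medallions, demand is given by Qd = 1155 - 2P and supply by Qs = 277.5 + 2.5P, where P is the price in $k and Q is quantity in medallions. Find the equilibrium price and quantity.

The market clears where 1155 - 2P = 277.5 + 2.5P. Rearranging, 4.5P = 877.5, hence P* = 195.
Plugging P* into demand: Q* = 1155 - 2(195) = 765.

P* = 195, Q* = 765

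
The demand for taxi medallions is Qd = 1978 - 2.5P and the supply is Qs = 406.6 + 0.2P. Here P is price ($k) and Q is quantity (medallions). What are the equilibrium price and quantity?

P* = 582, Q* = 523

Set Qd = Qs: 1978 - 2.5P = 406.6 + 0.2P, so 1571.4 = 2.7P and P* = 582.
Then Q* = 1978 - 2.5(582) = 523.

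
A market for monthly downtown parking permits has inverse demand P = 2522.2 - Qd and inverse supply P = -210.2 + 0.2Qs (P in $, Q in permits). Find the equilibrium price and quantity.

Rewriting in direct form: Qd = 2522.2 - P and Qs = 1051 + 5P.
The market clears where 2522.2 - P = 1051 + 5P. Rearranging, 6P = 1471.2, hence P* = 245.2.
Then Q* = 2522.2 - 245.2 = 2277.

P* = 245.2, Q* = 2277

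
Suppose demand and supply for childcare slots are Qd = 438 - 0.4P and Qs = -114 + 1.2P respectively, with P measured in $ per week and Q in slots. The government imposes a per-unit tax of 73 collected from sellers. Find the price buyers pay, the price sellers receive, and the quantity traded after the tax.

With a tax of 73 on sellers, they supply based on the net price P_s = P_b - 73, so Qs = -201.6 + 1.2P_b.
Equate demand and the shifted supply: 438 - 0.4P_b = -201.6 + 1.2P_b, giving 1.6P_b = 639.6, so P_b = 399.75.
Then P_s = 399.75 - 73 = 326.75 and Q = 438 - 0.4(399.75) = 278.1.

P_b = 399.75, P_s = 326.75, Q = 278.1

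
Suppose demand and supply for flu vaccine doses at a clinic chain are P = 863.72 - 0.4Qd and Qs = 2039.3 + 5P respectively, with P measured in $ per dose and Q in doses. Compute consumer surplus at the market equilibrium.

Consumer surplus = 898286.498

In direct form, Qd = 2159.3 - 2.5P.
Set Qd = Qs: 2159.3 - 2.5P = 2039.3 + 5P, so 120 = 7.5P and P* = 16.
Plugging P* into demand: Q* = 2159.3 - 2.5(16) = 2119.3.
Demand choke price (Qd = 0): P = 2159.3/2.5 = 863.72. Consumer surplus = ½ × (863.72 - 16) × 2119.3 = 898286.498.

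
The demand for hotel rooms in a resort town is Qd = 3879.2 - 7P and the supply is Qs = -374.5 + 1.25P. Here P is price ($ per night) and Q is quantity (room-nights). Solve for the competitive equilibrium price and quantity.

P* = 515.6, Q* = 270

Set Qd = Qs: 3879.2 - 7P = -374.5 + 1.25P, so 4253.7 = 8.25P and P* = 515.6.
Substitute back: Q* = 3879.2 - 7(515.6) = 270.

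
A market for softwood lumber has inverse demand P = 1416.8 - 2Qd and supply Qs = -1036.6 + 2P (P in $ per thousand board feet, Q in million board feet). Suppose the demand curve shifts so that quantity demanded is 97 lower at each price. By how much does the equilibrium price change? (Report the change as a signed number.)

Inverting to quantity form: Qd = 708.4 - 0.5P.
Set Qd = Qs: 708.4 - 0.5P = -1036.6 + 2P, so 1745 = 2.5P and P* = 698.
Substitute back: Q* = 708.4 - 0.5(698) = 359.4.
After the shift, demand is Qd = 611.4 - 0.5P.
Re-solving, 2.5P = 1648 gives P = 659.2 and Q = 281.8.
ΔP = 659.2 - 698 = -38.8.

ΔP = -38.8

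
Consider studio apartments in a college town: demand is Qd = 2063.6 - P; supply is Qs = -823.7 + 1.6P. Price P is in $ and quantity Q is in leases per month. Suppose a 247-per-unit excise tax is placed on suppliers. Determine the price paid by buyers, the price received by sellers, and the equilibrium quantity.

P_b = 1262.5, P_s = 1015.5, Q = 801.1

The tax drives a wedge P_b - P_s = 247. Substituting P_s = P_b - 247 into supply: Qs = -1218.9 + 1.6P_b.
Equate demand and the shifted supply: 2063.6 - P_b = -1218.9 + 1.6P_b, giving 2.6P_b = 3282.5, so P_b = 1262.5.
Then P_s = 1262.5 - 247 = 1015.5 and Q = 2063.6 - 1262.5 = 801.1.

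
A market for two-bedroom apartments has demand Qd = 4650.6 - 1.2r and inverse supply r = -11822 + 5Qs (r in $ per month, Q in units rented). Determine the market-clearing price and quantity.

r* = 1633, Q* = 2691

Inverting to quantity form: Qs = 2364.4 + 0.2r.
Equating demand and supply, 4650.6 - 1.2r = 2364.4 + 0.2r gives 1.4r = 2286.2, so r* = 1633.
From the demand curve, Q* = 4650.6 - 1.2(1633) = 2691.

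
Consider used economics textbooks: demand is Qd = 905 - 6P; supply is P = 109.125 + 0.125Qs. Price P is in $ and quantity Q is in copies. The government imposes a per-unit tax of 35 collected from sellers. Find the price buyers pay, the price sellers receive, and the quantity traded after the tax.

P_b = 147, P_s = 112, Q = 23

Rewriting in direct form: Qs = -873 + 8P.
With a tax of 35 on sellers, they supply based on the net price P_s = P_b - 35, so Qs = -1153 + 8P_b.
Set Qd = Qs: 905 - 6P_b = -1153 + 8P_b, so 2058 = 14P_b and P_b = 147.
Then P_s = 147 - 35 = 112 and Q = 905 - 6(147) = 23.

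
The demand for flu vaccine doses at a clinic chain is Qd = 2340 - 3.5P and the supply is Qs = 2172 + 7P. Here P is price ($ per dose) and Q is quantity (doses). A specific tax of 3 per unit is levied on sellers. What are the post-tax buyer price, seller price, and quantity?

Sellers keep P_s = P_b - 3 per unit, so supply in terms of the buyer price is Qs = 2151 + 7P_b.
Equate demand and the shifted supply: 2340 - 3.5P_b = 2151 + 7P_b, giving 10.5P_b = 189, so P_b = 18.
Then P_s = 18 - 3 = 15 and Q = 2340 - 3.5(18) = 2277.

P_b = 18, P_s = 15, Q = 2277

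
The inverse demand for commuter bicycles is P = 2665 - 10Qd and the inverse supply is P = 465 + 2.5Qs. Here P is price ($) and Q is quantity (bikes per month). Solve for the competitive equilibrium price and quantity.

P* = 905, Q* = 176

Solving each curve for Q: Qd = 266.5 - 0.1P and Qs = -186 + 0.4P.
The market clears where 266.5 - 0.1P = -186 + 0.4P. Rearranging, 0.5P = 452.5, hence P* = 905.
Substitute back: Q* = 266.5 - 0.1(905) = 176.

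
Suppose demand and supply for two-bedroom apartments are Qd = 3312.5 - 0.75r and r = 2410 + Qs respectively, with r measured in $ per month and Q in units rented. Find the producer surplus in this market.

Rewriting in direct form: Qs = -2410 + r.
At equilibrium Qd = Qs, so 3312.5 - 0.75r = -2410 + r; collecting terms, 5722.5 = 1.75r and r* = 3270.
Substitute back: Q* = 3312.5 - 0.75(3270) = 860.
Supply choke price (Qs = 0): r = 2410. Producer surplus = ½ × (3270 - 2410) × 860 = 369800.

Producer surplus = 369800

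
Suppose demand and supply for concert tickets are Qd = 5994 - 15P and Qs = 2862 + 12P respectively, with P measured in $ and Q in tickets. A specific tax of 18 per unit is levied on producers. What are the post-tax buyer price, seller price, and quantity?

P_b = 124, P_s = 106, Q = 4134

The tax drives a wedge P_b - P_s = 18. Substituting P_s = P_b - 18 into supply: Qs = 2646 + 12P_b.
Market clearing requires 5994 - 15P_b = 2646 + 12P_b; hence 3348 = 27P_b and P_b = 124.
Then P_s = 124 - 18 = 106 and Q = 5994 - 15(124) = 4134.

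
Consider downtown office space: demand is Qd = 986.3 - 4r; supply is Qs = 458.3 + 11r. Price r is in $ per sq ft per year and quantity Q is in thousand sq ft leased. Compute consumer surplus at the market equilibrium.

Consumer surplus = 89358.78125

At equilibrium Qd = Qs, so 986.3 - 4r = 458.3 + 11r; collecting terms, 528 = 15r and r* = 35.2.
From the demand curve, Q* = 986.3 - 4(35.2) = 845.5.
Demand choke price (Qd = 0): r = 986.3/4 = 246.575. Consumer surplus = ½ × (246.575 - 35.2) × 845.5 = 89358.78125.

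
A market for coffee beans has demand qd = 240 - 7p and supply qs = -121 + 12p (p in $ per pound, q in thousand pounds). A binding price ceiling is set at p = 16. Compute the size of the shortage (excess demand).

Shortage = 57

At p = 16: qd = 128 and qs = 71.
Shortage = qd - qs = 128 - 71 = 57.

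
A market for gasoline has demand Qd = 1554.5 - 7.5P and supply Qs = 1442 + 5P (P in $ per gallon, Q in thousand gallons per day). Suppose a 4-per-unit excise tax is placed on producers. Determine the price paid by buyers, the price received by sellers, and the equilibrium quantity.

Producers keep P_s = P_b - 4 per unit, so supply in terms of the buyer price is Qs = 1422 + 5P_b.
Equate demand and the shifted supply: 1554.5 - 7.5P_b = 1422 + 5P_b, giving 12.5P_b = 132.5, so P_b = 10.6.
So P_s = 6.6 and the quantity traded is Q = 1554.5 - 7.5(10.6) = 1475.

P_b = 10.6, P_s = 6.6, Q = 1475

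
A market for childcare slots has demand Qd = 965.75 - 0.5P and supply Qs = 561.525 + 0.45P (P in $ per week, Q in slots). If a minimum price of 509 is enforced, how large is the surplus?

With P fixed at 509, quantity demanded is 711.25 and quantity supplied is 790.575.
Surplus = Qs - Qd = 790.575 - 711.25 = 79.325.

Surplus = 79.325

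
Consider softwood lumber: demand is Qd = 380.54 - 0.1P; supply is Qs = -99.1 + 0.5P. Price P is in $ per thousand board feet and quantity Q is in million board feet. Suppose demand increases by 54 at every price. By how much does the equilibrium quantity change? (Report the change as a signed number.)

ΔQ = 45

At equilibrium Qd = Qs, so 380.54 - 0.1P = -99.1 + 0.5P; collecting terms, 479.64 = 0.6P and P* = 799.4.
Substitute back: Q* = 380.54 - 0.1(799.4) = 300.6.
After the shift, demand is Qd = 434.54 - 0.1P.
New equilibrium: 533.64 = 0.6P, so P = 889.4 and Q = 345.6.
ΔQ = 345.6 - 300.6 = 45.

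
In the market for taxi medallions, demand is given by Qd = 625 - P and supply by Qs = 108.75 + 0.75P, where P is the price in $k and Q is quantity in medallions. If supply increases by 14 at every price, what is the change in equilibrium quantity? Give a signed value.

At equilibrium Qd = Qs, so 625 - P = 108.75 + 0.75P; collecting terms, 516.25 = 1.75P and P* = 295.
Then Q* = 625 - 295 = 330.
After the shift, supply is Qs = 122.75 + 0.75P.
The new intersection has 502.25 = 1.75P, i.e. P = 287, Q = 338.
ΔQ = 338 - 330 = 8.

ΔQ = 8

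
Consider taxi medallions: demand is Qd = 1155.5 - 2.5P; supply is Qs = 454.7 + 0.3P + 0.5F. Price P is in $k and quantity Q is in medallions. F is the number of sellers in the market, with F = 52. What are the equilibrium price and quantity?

P* = 241, Q* = 553

With F = 52, supply is Qs = 480.7 + 0.3P.
At equilibrium Qd = Qs, so 1155.5 - 2.5P = 480.7 + 0.3P; collecting terms, 674.8 = 2.8P and P* = 241.
Substitute back: Q* = 1155.5 - 2.5(241) = 553.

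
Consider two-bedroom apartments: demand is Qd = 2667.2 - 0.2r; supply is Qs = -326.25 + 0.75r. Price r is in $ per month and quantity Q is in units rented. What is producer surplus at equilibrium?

Set Qd = Qs: 2667.2 - 0.2r = -326.25 + 0.75r, so 2993.45 = 0.95r and r* = 3151.
From the demand curve, Q* = 2667.2 - 0.2(3151) = 2037.
Supply choke price (Qs = 0): r = 435. Producer surplus = ½ × (3151 - 435) × 2037 = 2766246.

Producer surplus = 2766246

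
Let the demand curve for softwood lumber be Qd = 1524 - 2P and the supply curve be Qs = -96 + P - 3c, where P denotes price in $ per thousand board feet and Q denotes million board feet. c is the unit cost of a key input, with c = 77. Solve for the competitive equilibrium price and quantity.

With c = 77, supply is Qs = -327 + P.
The market clears where 1524 - 2P = -327 + P. Rearranging, 3P = 1851, hence P* = 617.
From the demand curve, Q* = 1524 - 2(617) = 290.

P* = 617, Q* = 290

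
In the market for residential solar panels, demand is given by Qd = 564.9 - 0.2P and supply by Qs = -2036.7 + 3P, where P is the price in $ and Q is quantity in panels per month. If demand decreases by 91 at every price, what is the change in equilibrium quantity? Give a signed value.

ΔQ = -85.3125

The market clears where 564.9 - 0.2P = -2036.7 + 3P. Rearranging, 3.2P = 2601.6, hence P* = 813.
Plugging P* into demand: Q* = 564.9 - 0.2(813) = 402.3.
After the shift, demand is Qd = 473.9 - 0.2P.
Re-solving, 3.2P = 2510.6 gives P = 784.5625 and Q = 316.9875.
ΔQ = 316.9875 - 402.3 = -85.3125.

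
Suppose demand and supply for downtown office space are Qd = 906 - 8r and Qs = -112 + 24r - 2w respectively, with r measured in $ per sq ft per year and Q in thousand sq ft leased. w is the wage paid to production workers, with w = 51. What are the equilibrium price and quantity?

With w = 51, supply is Qs = -214 + 24r.
At equilibrium Qd = Qs, so 906 - 8r = -214 + 24r; collecting terms, 1120 = 32r and r* = 35.
From the demand curve, Q* = 906 - 8(35) = 626.

r* = 35, Q* = 626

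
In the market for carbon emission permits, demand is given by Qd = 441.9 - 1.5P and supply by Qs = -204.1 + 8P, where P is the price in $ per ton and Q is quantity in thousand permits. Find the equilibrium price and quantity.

Set Qd = Qs: 441.9 - 1.5P = -204.1 + 8P, so 646 = 9.5P and P* = 68.
From the demand curve, Q* = 441.9 - 1.5(68) = 339.9.

P* = 68, Q* = 339.9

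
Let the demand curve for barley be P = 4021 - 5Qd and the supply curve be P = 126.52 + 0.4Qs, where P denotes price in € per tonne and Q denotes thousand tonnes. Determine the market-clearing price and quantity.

Solving each curve for Q: Qd = 804.2 - 0.2P and Qs = -316.3 + 2.5P.
At equilibrium Qd = Qs, so 804.2 - 0.2P = -316.3 + 2.5P; collecting terms, 1120.5 = 2.7P and P* = 415.
Then Q* = 804.2 - 0.2(415) = 721.2.

P* = 415, Q* = 721.2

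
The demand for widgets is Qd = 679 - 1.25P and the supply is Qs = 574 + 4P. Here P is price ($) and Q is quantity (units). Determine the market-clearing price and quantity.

Equating demand and supply, 679 - 1.25P = 574 + 4P gives 5.25P = 105, so P* = 20.
From the demand curve, Q* = 679 - 1.25(20) = 654.

P* = 20, Q* = 654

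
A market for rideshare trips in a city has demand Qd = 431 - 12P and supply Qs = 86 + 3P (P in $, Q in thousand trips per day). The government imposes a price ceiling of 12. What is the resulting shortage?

At P = 12: Qd = 287 and Qs = 122.
Shortage = Qd - Qs = 287 - 122 = 165.

Shortage = 165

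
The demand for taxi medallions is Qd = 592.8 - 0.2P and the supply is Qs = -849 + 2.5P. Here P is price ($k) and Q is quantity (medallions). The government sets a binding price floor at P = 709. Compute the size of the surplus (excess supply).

Surplus = 472.5

With P fixed at 709, quantity demanded is 451 and quantity supplied is 923.5.
Surplus = Qs - Qd = 923.5 - 451 = 472.5.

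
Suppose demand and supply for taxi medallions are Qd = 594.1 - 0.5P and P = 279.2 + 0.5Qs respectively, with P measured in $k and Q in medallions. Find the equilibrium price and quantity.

P* = 461, Q* = 363.6

In direct form, Qs = -558.4 + 2P.
Set Qd = Qs: 594.1 - 0.5P = -558.4 + 2P, so 1152.5 = 2.5P and P* = 461.
Then Q* = 594.1 - 0.5(461) = 363.6.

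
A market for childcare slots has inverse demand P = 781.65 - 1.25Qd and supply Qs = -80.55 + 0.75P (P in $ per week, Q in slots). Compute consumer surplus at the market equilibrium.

Inverting to quantity form: Qd = 625.32 - 0.8P.
At equilibrium Qd = Qs, so 625.32 - 0.8P = -80.55 + 0.75P; collecting terms, 705.87 = 1.55P and P* = 455.4.
Substitute back: Q* = 625.32 - 0.8(455.4) = 261.
Demand choke price (Qd = 0): P = 625.32/0.8 = 781.65. Consumer surplus = ½ × (781.65 - 455.4) × 261 = 42575.625.

Consumer surplus = 42575.625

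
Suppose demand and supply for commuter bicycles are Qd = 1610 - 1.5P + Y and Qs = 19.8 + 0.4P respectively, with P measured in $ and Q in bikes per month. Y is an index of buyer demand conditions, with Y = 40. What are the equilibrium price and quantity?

With Y = 40, demand is Qd = 1650 - 1.5P.
Equating demand and supply, 1650 - 1.5P = 19.8 + 0.4P gives 1.9P = 1630.2, so P* = 858.
Then Q* = 1650 - 1.5(858) = 363.

P* = 858, Q* = 363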